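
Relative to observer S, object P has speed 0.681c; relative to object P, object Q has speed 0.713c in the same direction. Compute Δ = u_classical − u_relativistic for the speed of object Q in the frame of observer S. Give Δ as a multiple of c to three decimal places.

Galilean: u_cl = 0.713 + 0.681 = 1.3940.
Relativistic: u_rel = (0.713 + 0.681) / (1 + 0.713·0.681) = 1.3940/1.4856 = 0.9384.
Δ = 1.3940 − 0.9384 = 0.4556.
(The classical prediction exceeds c; the relativistic result does not.)

Δ = 0.456c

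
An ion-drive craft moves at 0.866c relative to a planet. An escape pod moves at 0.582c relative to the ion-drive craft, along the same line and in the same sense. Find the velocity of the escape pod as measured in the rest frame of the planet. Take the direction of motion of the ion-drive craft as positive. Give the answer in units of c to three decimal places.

With v = 0.866 and u' = 0.582 (in units of c),
u = (u' + v)/(1 + u'v/c²):
u = (0.582 + 0.866) / (1 + 0.582·0.866) = 1.4480/1.5040 = 0.9628
(Galilean addition would give +1.448c, exceeding c.)

0.963c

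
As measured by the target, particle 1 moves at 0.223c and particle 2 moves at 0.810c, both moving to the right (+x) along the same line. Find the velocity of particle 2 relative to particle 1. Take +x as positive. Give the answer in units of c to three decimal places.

β_A = 0.223, β_B = 0.810.
Transform to A's frame with the inverse velocity-addition law: u' = (u − v)/(1 − uv/c²), taking u = β_B and v = β_A.
u' = (0.810 − 0.223) / (1 − (0.223)(0.810)) = 0.5870/0.8194 = 0.7164.

+0.716c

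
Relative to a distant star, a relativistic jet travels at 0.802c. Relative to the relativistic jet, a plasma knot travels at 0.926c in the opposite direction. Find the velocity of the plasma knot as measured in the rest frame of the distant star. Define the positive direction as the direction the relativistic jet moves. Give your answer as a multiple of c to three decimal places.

With v = 0.802 and u' = -0.926 (in units of c),
u = (u' + v)/(1 + u'v/c²):
u = (-0.926 + 0.802) / (1 + (-0.926)·0.802) = -0.1240/0.2573 = -0.4818

-0.482c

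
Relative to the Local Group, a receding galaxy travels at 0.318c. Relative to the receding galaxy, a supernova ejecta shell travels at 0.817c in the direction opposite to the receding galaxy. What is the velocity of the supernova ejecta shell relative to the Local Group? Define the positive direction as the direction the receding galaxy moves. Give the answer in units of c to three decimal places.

With v = 0.318 and u' = -0.817 (in units of c),
u = (u' + v)/(1 + u'v/c²):
u = (-0.817 + 0.318) / (1 + (-0.817)·0.318) = -0.4990/0.7402 = -0.6741

-0.674c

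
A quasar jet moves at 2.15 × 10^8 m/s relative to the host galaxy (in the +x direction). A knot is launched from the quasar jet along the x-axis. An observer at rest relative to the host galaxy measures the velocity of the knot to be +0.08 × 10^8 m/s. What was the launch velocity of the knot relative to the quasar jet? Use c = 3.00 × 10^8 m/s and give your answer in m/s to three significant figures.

v = 0.717c, u = 0.027c.
Invert the composition law: u' = (u − v)/(1 − uv/c²).
u' = (0.027 − 0.717) / (1 − (0.027)(0.717)) = -0.6900/0.9809 = -0.7034.
u' = -0.7034 × 3.00 × 10^8 m/s.

-2.11 × 10^8 m/s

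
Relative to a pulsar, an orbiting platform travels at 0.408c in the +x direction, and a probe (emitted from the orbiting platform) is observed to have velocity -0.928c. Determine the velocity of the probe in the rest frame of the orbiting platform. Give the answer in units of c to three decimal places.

Invert the composition law: u' = (u − v)/(1 − uv/c²).
u' = (-0.928 − 0.408) / (1 − (-0.928)(0.408)) = -1.3360/1.3786 = -0.9691.

-0.969c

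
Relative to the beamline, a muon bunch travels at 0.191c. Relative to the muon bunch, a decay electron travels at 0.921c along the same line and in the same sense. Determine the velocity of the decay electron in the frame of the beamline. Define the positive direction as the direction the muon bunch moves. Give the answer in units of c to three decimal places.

0.946c

With v = 0.191 and u' = 0.921 (in units of c),
u = (u' + v)/(1 + u'v/c²):
u = (0.921 + 0.191) / (1 + 0.921·0.191) = 1.1120/1.1759 = 0.9456
(Galilean addition would give +1.112c, exceeding c.)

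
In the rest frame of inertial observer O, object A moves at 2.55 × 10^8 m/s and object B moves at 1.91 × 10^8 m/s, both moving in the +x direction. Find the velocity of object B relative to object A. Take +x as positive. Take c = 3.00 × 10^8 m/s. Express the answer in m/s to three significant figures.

β_A = 0.850, β_B = 0.637 (dividing each by c = 3.00 × 10^8 m/s).
Transform to A's frame with the inverse velocity-addition law: u' = (u − v)/(1 − uv/c²), taking u = β_B and v = β_A.
u' = (0.637 − 0.850) / (1 − (0.850)(0.637)) = -0.2133/0.4588 = -0.4649.
u' = -0.4649 × 3.00 × 10^8 m/s.

-1.39 × 10^8 m/s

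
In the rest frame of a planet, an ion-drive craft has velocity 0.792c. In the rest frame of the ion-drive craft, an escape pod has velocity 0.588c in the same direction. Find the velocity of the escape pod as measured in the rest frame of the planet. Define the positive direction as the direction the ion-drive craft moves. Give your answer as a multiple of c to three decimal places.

0.942c

With v = 0.792 and u' = 0.588 (in units of c),
u = (u' + v)/(1 + u'v/c²):
u = (0.588 + 0.792) / (1 + 0.588·0.792) = 1.3800/1.4657 = 0.9415
(Galilean addition would give +1.380c, exceeding c.)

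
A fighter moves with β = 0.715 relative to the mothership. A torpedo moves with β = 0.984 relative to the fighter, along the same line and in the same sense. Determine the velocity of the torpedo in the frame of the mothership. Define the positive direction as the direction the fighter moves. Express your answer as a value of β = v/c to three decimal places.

β = 0.997

With v = 0.715 and u' = 0.984 (in units of c),
u = (u' + v)/(1 + u'v/c²):
u = (0.984 + 0.715) / (1 + 0.984·0.715) = 1.6990/1.7036 = 0.9973
(Galilean addition would give +1.699c, exceeding c.)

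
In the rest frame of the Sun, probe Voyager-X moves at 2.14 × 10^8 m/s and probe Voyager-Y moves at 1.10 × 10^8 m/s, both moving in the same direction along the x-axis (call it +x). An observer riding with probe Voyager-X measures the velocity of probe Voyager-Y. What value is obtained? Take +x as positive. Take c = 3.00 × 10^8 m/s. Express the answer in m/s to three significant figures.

β_A = 0.713, β_B = 0.367 (dividing each by c = 3.00 × 10^8 m/s).
Transform to A's frame with the inverse velocity-addition law: u' = (u − v)/(1 − uv/c²), taking u = β_B and v = β_A.
u' = (0.367 − 0.713) / (1 − (0.713)(0.367)) = -0.3467/0.7384 = -0.4695.
u' = -0.4695 × 3.00 × 10^8 m/s.

-1.41 × 10^8 m/s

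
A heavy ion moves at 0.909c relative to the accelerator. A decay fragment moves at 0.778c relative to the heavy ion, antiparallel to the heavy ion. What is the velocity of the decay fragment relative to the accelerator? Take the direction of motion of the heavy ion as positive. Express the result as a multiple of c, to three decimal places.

+0.447c

With v = 0.909 and u' = -0.778 (in units of c),
u = (u' + v)/(1 + u'v/c²):
u = (-0.778 + 0.909) / (1 + (-0.778)·0.909) = 0.1310/0.2928 = 0.4474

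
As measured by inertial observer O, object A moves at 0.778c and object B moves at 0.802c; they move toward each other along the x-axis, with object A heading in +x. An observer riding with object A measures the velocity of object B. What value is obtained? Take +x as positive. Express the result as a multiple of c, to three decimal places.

-0.973c

β_A = 0.778, β_B = -0.802.
Transform to A's frame with the inverse velocity-addition law: u' = (u − v)/(1 − uv/c²), taking u = β_B and v = β_A.
u' = (-0.802 − 0.778) / (1 − (0.778)(-0.802)) = -1.5800/1.6240 = -0.9729.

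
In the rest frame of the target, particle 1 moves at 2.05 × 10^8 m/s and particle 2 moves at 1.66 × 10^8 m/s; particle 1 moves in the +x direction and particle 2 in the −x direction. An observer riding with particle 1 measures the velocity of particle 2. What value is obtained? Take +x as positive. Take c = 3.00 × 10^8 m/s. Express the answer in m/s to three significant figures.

-2.69 × 10^8 m/s

β_A = 0.683, β_B = -0.553 (dividing each by c = 3.00 × 10^8 m/s).
Transform to A's frame with the inverse velocity-addition law: u' = (u − v)/(1 − uv/c²), taking u = β_B and v = β_A.
u' = (-0.553 − 0.683) / (1 − (0.683)(-0.553)) = -1.2367/1.3781 = -0.8974.
u' = -0.8974 × 3.00 × 10^8 m/s.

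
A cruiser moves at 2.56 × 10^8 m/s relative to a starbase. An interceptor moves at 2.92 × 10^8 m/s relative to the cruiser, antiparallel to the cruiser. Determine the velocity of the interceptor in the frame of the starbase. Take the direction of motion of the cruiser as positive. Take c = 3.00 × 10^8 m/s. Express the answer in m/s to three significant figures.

In units of c (dividing by 3.00 × 10^8 m/s): v = 0.853, u' = -0.973.
u = (u' + v)/(1 + u'v/c²):
u = (-0.973 + 0.853) / (1 + (-0.973)·0.853) = -0.1200/0.1694 = -0.7083
(Galilean addition would give -0.120c.)
Converting back: u = -0.7083 × 3.00 × 10^8 m/s.

-2.12 × 10^8 m/s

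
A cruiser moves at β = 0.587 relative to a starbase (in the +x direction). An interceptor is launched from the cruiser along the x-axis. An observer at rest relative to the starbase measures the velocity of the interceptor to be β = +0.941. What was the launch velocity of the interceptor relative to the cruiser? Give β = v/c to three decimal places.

Invert the composition law: u' = (u − v)/(1 − uv/c²).
u' = (0.941 − 0.587) / (1 − (0.941)(0.587)) = 0.3540/0.4476 = 0.7908.

β = +0.791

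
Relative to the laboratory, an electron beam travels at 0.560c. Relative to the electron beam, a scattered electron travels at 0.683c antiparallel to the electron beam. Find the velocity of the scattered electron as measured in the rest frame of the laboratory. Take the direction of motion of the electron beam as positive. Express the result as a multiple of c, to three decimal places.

With v = 0.560 and u' = -0.683 (in units of c),
u = (u' + v)/(1 + u'v/c²):
u = (-0.683 + 0.560) / (1 + (-0.683)·0.560) = -0.1230/0.6175 = -0.1992

-0.199c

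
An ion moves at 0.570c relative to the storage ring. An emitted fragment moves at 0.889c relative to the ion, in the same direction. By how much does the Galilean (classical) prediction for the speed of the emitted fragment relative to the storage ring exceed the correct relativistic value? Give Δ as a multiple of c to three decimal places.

Galilean: u_cl = 0.889 + 0.570 = 1.4590.
Relativistic: u_rel = (0.889 + 0.570) / (1 + 0.889·0.570) = 1.4590/1.5067 = 0.9683.
Δ = 1.4590 − 0.9683 = 0.4907.
(The classical prediction exceeds c; the relativistic result does not.)

Δ = 0.491c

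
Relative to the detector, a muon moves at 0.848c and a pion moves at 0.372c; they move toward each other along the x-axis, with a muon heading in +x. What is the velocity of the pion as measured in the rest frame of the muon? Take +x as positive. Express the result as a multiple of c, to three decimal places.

β_A = 0.848, β_B = -0.372.
Transform to A's frame with the inverse velocity-addition law: u' = (u − v)/(1 − uv/c²), taking u = β_B and v = β_A.
u' = (-0.372 − 0.848) / (1 − (0.848)(-0.372)) = -1.2200/1.3155 = -0.9274.

-0.927c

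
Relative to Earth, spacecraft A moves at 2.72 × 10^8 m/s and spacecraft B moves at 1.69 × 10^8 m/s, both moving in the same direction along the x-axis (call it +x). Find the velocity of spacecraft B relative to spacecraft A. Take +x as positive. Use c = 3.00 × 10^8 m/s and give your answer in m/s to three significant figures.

-2.11 × 10^8 m/s

β_A = 0.907, β_B = 0.563 (dividing each by c = 3.00 × 10^8 m/s).
Transform to A's frame with the inverse velocity-addition law: u' = (u − v)/(1 − uv/c²), taking u = β_B and v = β_A.
u' = (0.563 − 0.907) / (1 − (0.907)(0.563)) = -0.3433/0.4892 = -0.7018.
u' = -0.7018 × 3.00 × 10^8 m/s.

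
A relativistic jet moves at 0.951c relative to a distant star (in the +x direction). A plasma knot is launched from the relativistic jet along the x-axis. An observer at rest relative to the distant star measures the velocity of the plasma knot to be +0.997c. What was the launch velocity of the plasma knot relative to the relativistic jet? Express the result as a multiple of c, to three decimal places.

+0.887c

Invert the composition law: u' = (u − v)/(1 − uv/c²).
u' = (0.997 − 0.951) / (1 − (0.997)(0.951)) = 0.0460/0.0519 = 0.8871.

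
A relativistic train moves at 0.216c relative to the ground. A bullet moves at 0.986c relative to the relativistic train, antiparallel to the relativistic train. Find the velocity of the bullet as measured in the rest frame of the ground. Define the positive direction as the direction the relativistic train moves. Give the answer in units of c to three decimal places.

-0.978c

With v = 0.216 and u' = -0.986 (in units of c),
u = (u' + v)/(1 + u'v/c²):
u = (-0.986 + 0.216) / (1 + (-0.986)·0.216) = -0.7700/0.7870 = -0.9784
(Galilean addition would give -0.770c.)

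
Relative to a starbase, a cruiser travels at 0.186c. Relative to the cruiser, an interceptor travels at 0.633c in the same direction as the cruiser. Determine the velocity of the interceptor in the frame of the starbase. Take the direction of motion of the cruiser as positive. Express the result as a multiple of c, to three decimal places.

With v = 0.186 and u' = 0.633 (in units of c),
u = (u' + v)/(1 + u'v/c²):
u = (0.633 + 0.186) / (1 + 0.633·0.186) = 0.8190/1.1177 = 0.7327
(Galilean addition would give +0.819c.)

0.733c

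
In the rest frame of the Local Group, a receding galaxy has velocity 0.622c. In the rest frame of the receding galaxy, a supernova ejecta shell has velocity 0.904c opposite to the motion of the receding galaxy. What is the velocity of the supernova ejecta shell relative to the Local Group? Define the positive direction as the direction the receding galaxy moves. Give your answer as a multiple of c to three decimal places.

-0.644c

With v = 0.622 and u' = -0.904 (in units of c),
u = (u' + v)/(1 + u'v/c²):
u = (-0.904 + 0.622) / (1 + (-0.904)·0.622) = -0.2820/0.4377 = -0.6443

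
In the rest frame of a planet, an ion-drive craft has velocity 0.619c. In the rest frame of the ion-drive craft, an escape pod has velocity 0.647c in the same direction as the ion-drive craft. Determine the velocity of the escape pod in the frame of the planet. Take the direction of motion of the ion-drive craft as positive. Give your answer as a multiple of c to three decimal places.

With v = 0.619 and u' = 0.647 (in units of c),
u = (u' + v)/(1 + u'v/c²):
u = (0.647 + 0.619) / (1 + 0.647·0.619) = 1.2660/1.4005 = 0.9040
(Galilean addition would give +1.266c, exceeding c.)

0.904c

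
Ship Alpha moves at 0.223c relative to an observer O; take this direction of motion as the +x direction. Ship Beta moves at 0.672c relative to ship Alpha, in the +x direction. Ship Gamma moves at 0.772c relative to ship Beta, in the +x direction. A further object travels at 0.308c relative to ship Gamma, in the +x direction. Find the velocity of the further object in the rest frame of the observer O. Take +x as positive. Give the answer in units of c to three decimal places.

0.983c

Apply u = (u' + v)/(1 + u'v/c²) successively, working outward toward the observer O.
Start: velocity of ship Alpha relative to the observer O = 0.2230c.
Compose with ship Beta (u' = 0.672 in ship Alpha frame): u_1 = (0.672 + 0.223) / (1 + 0.672·0.223) = 0.8950/1.1499 = 0.7784.
Compose with ship Gamma (u' = 0.772 in ship Beta frame): u_2 = (0.772 + 0.778) / (1 + 0.772·0.778) = 1.5504/1.6009 = 0.9684.
Compose with the further object (u' = 0.308 in ship Gamma frame): u_3 = (0.308 + 0.968) / (1 + 0.308·0.968) = 1.2764/1.2983 = 0.9832.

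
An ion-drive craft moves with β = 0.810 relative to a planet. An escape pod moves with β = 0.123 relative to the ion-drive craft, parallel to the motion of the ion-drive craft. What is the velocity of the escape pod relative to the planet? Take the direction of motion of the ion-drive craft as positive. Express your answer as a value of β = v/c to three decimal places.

With v = 0.810 and u' = 0.123 (in units of c),
u = (u' + v)/(1 + u'v/c²):
u = (0.123 + 0.810) / (1 + 0.123·0.810) = 0.9330/1.0996 = 0.8485
(Galilean addition would give +0.933c.)

β = 0.848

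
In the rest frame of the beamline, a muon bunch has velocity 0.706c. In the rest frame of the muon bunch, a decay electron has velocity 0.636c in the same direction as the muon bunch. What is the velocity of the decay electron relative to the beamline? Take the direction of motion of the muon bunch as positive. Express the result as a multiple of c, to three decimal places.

With v = 0.706 and u' = 0.636 (in units of c),
u = (u' + v)/(1 + u'v/c²):
u = (0.636 + 0.706) / (1 + 0.636·0.706) = 1.3420/1.4490 = 0.9261

0.926c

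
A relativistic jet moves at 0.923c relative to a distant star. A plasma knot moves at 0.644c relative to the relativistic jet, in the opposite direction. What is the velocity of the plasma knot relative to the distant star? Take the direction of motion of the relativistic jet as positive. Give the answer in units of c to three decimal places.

+0.688c

With v = 0.923 and u' = -0.644 (in units of c),
u = (u' + v)/(1 + u'v/c²):
u = (-0.644 + 0.923) / (1 + (-0.644)·0.923) = 0.2790/0.4056 = 0.6879
(Galilean addition would give +0.279c.)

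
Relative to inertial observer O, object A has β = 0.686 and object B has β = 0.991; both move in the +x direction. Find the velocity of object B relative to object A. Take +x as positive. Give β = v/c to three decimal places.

β_A = 0.686, β_B = 0.991.
Transform to A's frame with the inverse velocity-addition law: u' = (u − v)/(1 − uv/c²), taking u = β_B and v = β_A.
u' = (0.991 − 0.686) / (1 − (0.686)(0.991)) = 0.3050/0.3202 = 0.9526.

β = +0.953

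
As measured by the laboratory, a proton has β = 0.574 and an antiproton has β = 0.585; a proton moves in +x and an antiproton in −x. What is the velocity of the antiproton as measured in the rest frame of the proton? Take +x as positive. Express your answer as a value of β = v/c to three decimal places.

β = -0.868

β_A = 0.574, β_B = -0.585.
Transform to A's frame with the inverse velocity-addition law: u' = (u − v)/(1 − uv/c²), taking u = β_B and v = β_A.
u' = (-0.585 − 0.574) / (1 − (0.574)(-0.585)) = -1.1590/1.3358 = -0.8677.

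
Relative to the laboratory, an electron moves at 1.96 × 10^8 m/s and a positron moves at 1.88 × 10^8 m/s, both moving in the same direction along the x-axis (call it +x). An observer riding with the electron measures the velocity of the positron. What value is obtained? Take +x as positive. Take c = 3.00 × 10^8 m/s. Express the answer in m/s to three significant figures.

β_A = 0.653, β_B = 0.627 (dividing each by c = 3.00 × 10^8 m/s).
Transform to A's frame with the inverse velocity-addition law: u' = (u − v)/(1 − uv/c²), taking u = β_B and v = β_A.
u' = (0.627 − 0.653) / (1 − (0.653)(0.627)) = -0.0267/0.5906 = -0.0452.
u' = -0.0452 × 3.00 × 10^8 m/s.

-1.35 × 10^7 m/s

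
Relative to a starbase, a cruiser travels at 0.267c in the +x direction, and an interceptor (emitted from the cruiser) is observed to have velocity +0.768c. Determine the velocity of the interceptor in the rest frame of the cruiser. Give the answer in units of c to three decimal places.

Invert the composition law: u' = (u − v)/(1 − uv/c²).
u' = (0.768 − 0.267) / (1 − (0.768)(0.267)) = 0.5010/0.7949 = 0.6302.

+0.630c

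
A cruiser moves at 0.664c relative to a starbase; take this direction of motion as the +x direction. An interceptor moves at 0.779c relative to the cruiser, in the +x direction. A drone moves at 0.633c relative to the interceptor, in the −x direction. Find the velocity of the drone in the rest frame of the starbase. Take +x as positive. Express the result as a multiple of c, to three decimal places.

+0.799c

Apply u = (u' + v)/(1 + u'v/c²) successively, working outward toward the starbase.
Start: velocity of the cruiser relative to the starbase = 0.6640c.
Compose with the interceptor (u' = 0.779 in the cruiser frame): u_1 = (0.779 + 0.664) / (1 + 0.779·0.664) = 1.4430/1.5173 = 0.9511.
Compose with the drone (u' = -0.633 in the interceptor frame): u_2 = (-0.633 + 0.951) / (1 + (-0.633)·0.951) = 0.3181/0.3980 = 0.7992.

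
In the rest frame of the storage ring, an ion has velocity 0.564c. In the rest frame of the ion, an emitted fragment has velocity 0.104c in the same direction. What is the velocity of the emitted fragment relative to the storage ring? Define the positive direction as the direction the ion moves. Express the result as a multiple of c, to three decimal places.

With v = 0.564 and u' = 0.104 (in units of c),
u = (u' + v)/(1 + u'v/c²):
u = (0.104 + 0.564) / (1 + 0.104·0.564) = 0.6680/1.0587 = 0.6310

0.631c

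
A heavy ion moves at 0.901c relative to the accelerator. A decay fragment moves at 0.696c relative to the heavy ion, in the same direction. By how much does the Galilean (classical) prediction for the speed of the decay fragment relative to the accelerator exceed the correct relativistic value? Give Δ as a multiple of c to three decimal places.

Galilean: u_cl = 0.696 + 0.901 = 1.5970.
Relativistic: u_rel = (0.696 + 0.901) / (1 + 0.696·0.901) = 1.5970/1.6271 = 0.9815.
Δ = 1.5970 − 0.9815 = 0.6155.
(The classical prediction exceeds c; the relativistic result does not.)

Δ = 0.615c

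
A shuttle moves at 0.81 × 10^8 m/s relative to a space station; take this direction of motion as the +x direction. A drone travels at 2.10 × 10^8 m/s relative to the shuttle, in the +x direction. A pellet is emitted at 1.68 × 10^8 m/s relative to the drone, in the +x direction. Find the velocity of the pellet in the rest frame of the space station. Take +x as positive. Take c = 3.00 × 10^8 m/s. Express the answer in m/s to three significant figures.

2.83 × 10^8 m/s

Apply u = (u' + v)/(1 + u'v/c²) successively, working outward toward the space station.
(Dividing each given speed by c = 3.00 × 10^8 m/s to work in units of c.)
Start: velocity of the shuttle relative to the space station = 0.2700c.
Compose with the drone (u' = 0.700 in the shuttle frame): u_1 = (0.700 + 0.270) / (1 + 0.700·0.270) = 0.9700/1.1890 = 0.8158.
Compose with the pellet (u' = 0.560 in the drone frame): u_2 = (0.560 + 0.816) / (1 + 0.560·0.816) = 1.3758/1.4569 = 0.9444.
So u = 0.9444 × 3.00 × 10^8 m/s.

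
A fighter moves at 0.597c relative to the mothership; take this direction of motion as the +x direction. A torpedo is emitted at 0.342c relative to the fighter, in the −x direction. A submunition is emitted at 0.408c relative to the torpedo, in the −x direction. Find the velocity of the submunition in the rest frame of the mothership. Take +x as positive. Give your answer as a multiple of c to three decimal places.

-0.101c

Apply u = (u' + v)/(1 + u'v/c²) successively, working outward toward the mothership.
Start: velocity of the fighter relative to the mothership = 0.5970c.
Compose with the torpedo (u' = -0.342 in the fighter frame): u_1 = (-0.342 + 0.597) / (1 + (-0.342)·0.597) = 0.2550/0.7958 = 0.3204.
Compose with the submunition (u' = -0.408 in the torpedo frame): u_2 = (-0.408 + 0.320) / (1 + (-0.408)·0.320) = -0.0876/0.8693 = -0.1007.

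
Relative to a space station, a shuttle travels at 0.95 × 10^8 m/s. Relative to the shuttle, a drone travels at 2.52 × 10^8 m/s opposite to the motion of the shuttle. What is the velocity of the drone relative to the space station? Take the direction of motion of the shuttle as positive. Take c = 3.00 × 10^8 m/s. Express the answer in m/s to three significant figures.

-2.14 × 10^8 m/s

In units of c (dividing by 3.00 × 10^8 m/s): v = 0.317, u' = -0.840.
u = (u' + v)/(1 + u'v/c²):
u = (-0.840 + 0.317) / (1 + (-0.840)·0.317) = -0.5233/0.7340 = -0.7130
Converting back: u = -0.7130 × 3.00 × 10^8 m/s.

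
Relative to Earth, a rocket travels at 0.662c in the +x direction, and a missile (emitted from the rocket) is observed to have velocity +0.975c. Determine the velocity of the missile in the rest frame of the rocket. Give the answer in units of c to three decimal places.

Invert the composition law: u' = (u − v)/(1 − uv/c²).
u' = (0.975 − 0.662) / (1 − (0.975)(0.662)) = 0.3130/0.3545 = 0.8828.

+0.883c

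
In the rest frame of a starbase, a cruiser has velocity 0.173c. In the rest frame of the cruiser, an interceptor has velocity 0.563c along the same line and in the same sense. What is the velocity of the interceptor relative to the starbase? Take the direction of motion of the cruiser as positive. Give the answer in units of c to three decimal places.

With v = 0.173 and u' = 0.563 (in units of c),
u = (u' + v)/(1 + u'v/c²):
u = (0.563 + 0.173) / (1 + 0.563·0.173) = 0.7360/1.0974 = 0.6707

0.671c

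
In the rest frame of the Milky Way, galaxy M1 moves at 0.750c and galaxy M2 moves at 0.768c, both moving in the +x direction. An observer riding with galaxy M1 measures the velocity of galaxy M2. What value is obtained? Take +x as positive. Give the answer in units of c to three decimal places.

+0.042c

β_A = 0.750, β_B = 0.768.
Transform to A's frame with the inverse velocity-addition law: u' = (u − v)/(1 − uv/c²), taking u = β_B and v = β_A.
u' = (0.768 − 0.750) / (1 − (0.750)(0.768)) = 0.0180/0.4240 = 0.0425.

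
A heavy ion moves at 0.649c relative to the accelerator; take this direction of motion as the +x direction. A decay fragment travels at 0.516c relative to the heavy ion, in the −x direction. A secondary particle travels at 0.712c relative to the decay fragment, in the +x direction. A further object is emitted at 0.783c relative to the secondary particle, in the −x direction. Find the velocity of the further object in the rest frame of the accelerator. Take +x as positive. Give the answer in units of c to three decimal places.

+0.041c

Apply u = (u' + v)/(1 + u'v/c²) successively, working outward toward the accelerator.
Start: velocity of the heavy ion relative to the accelerator = 0.6490c.
Compose with the decay fragment (u' = -0.516 in the heavy ion frame): u_1 = (-0.516 + 0.649) / (1 + (-0.516)·0.649) = 0.1330/0.6651 = 0.2000.
Compose with the secondary particle (u' = 0.712 in the decay fragment frame): u_2 = (0.712 + 0.200) / (1 + 0.712·0.200) = 0.9120/1.1424 = 0.7983.
Compose with the further object (u' = -0.783 in the secondary particle frame): u_3 = (-0.783 + 0.798) / (1 + (-0.783)·0.798) = 0.0153/0.3749 = 0.0408.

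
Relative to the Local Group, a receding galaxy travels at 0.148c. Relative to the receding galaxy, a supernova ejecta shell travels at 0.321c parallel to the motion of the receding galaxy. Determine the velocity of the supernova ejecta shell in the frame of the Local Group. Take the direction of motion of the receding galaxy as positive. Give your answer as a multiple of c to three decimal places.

With v = 0.148 and u' = 0.321 (in units of c),
u = (u' + v)/(1 + u'v/c²):
u = (0.321 + 0.148) / (1 + 0.321·0.148) = 0.4690/1.0475 = 0.4477
(Galilean addition would give +0.469c.)

0.448c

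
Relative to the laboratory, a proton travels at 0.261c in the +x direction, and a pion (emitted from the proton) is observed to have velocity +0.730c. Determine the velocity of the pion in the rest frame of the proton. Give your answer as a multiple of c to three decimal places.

Invert the composition law: u' = (u − v)/(1 − uv/c²).
u' = (0.730 − 0.261) / (1 − (0.730)(0.261)) = 0.4690/0.8095 = 0.5794.

+0.579c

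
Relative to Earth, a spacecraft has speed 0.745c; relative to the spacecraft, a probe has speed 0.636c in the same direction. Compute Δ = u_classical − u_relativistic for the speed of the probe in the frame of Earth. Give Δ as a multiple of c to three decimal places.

Galilean: u_cl = 0.636 + 0.745 = 1.3810.
Relativistic: u_rel = (0.636 + 0.745) / (1 + 0.636·0.745) = 1.3810/1.4738 = 0.9370.
Δ = 1.3810 − 0.9370 = 0.4440.
(The classical prediction exceeds c; the relativistic result does not.)

Δ = 0.444c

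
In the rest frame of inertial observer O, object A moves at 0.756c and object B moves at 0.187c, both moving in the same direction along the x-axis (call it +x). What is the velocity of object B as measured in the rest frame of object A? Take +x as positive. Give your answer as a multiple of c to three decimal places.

-0.663c

β_A = 0.756, β_B = 0.187.
Transform to A's frame with the inverse velocity-addition law: u' = (u − v)/(1 − uv/c²), taking u = β_B and v = β_A.
u' = (0.187 − 0.756) / (1 − (0.756)(0.187)) = -0.5690/0.8586 = -0.6627.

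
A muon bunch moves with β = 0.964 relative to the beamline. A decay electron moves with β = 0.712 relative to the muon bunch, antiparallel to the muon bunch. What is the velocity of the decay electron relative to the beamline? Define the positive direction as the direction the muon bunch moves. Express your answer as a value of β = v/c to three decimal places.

With v = 0.964 and u' = -0.712 (in units of c),
u = (u' + v)/(1 + u'v/c²):
u = (-0.712 + 0.964) / (1 + (-0.712)·0.964) = 0.2520/0.3136 = 0.8035

β = +0.803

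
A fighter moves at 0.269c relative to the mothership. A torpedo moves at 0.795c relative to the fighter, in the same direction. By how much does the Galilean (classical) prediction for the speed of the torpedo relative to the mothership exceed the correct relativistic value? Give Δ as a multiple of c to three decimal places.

Δ = 0.187c

Galilean: u_cl = 0.795 + 0.269 = 1.0640.
Relativistic: u_rel = (0.795 + 0.269) / (1 + 0.795·0.269) = 1.0640/1.2139 = 0.8765.
Δ = 1.0640 − 0.8765 = 0.1875.
(The classical prediction exceeds c; the relativistic result does not.)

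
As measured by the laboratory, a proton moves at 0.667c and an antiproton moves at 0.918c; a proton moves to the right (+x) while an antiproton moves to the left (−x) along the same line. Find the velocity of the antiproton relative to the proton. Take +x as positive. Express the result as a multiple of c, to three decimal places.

β_A = 0.667, β_B = -0.918.
Transform to A's frame with the inverse velocity-addition law: u' = (u − v)/(1 − uv/c²), taking u = β_B and v = β_A.
u' = (-0.918 − 0.667) / (1 − (0.667)(-0.918)) = -1.5850/1.6123 = -0.9831.

-0.983c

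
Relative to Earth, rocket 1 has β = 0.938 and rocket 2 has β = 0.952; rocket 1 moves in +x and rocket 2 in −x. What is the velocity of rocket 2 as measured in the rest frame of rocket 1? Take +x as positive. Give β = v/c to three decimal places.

β = -0.998

β_A = 0.938, β_B = -0.952.
Transform to A's frame with the inverse velocity-addition law: u' = (u − v)/(1 − uv/c²), taking u = β_B and v = β_A.
u' = (-0.952 − 0.938) / (1 − (0.938)(-0.952)) = -1.8900/1.8930 = -0.9984.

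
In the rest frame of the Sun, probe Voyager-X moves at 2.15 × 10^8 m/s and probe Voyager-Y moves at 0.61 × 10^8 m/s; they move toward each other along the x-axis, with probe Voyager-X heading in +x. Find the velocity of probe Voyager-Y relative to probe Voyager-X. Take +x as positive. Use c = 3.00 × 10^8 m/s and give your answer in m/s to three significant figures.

β_A = 0.717, β_B = -0.203 (dividing each by c = 3.00 × 10^8 m/s).
Transform to A's frame with the inverse velocity-addition law: u' = (u − v)/(1 − uv/c²), taking u = β_B and v = β_A.
u' = (-0.203 − 0.717) / (1 − (0.717)(-0.203)) = -0.9200/1.1457 = -0.8030.
u' = -0.8030 × 3.00 × 10^8 m/s.

-2.41 × 10^8 m/s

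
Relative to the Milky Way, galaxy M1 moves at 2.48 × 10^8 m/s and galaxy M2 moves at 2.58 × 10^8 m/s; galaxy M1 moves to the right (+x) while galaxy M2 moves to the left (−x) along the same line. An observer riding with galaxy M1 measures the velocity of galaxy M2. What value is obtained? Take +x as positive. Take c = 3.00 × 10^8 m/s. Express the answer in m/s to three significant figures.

β_A = 0.827, β_B = -0.860 (dividing each by c = 3.00 × 10^8 m/s).
Transform to A's frame with the inverse velocity-addition law: u' = (u − v)/(1 − uv/c²), taking u = β_B and v = β_A.
u' = (-0.860 − 0.827) / (1 − (0.827)(-0.860)) = -1.6867/1.7109 = -0.9858.
u' = -0.9858 × 3.00 × 10^8 m/s.

-2.96 × 10^8 m/s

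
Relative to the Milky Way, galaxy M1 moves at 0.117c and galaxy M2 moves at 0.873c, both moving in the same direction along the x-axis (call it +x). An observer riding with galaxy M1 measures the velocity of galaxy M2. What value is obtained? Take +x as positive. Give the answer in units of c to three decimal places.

β_A = 0.117, β_B = 0.873.
Transform to A's frame with the inverse velocity-addition law: u' = (u − v)/(1 − uv/c²), taking u = β_B and v = β_A.
u' = (0.873 − 0.117) / (1 − (0.117)(0.873)) = 0.7560/0.8979 = 0.8420.

+0.842c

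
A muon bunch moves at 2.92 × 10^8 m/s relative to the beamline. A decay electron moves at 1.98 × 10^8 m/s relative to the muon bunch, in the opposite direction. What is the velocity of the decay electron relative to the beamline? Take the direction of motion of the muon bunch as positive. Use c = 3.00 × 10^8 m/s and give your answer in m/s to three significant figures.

In units of c (dividing by 3.00 × 10^8 m/s): v = 0.973, u' = -0.660.
u = (u' + v)/(1 + u'v/c²):
u = (-0.660 + 0.973) / (1 + (-0.660)·0.973) = 0.3133/0.3576 = 0.8762
(Galilean addition would give +0.313c.)
Converting back: u = 0.8762 × 3.00 × 10^8 m/s.

+2.63 × 10^8 m/s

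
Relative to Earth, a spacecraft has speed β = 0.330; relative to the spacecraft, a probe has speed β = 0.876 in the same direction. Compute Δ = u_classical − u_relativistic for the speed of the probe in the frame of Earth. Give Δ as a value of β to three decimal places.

Δ = 0.270

Galilean: u_cl = 0.876 + 0.330 = 1.2060.
Relativistic: u_rel = (0.876 + 0.330) / (1 + 0.876·0.330) = 1.2060/1.2891 = 0.9356.
Δ = 1.2060 − 0.9356 = 0.2704.
(The classical prediction exceeds c; the relativistic result does not.)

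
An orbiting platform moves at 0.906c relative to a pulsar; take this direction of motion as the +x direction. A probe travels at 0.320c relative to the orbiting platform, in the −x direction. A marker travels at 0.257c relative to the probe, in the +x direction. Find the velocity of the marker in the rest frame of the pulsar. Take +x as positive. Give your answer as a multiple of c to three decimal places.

+0.893c

Apply u = (u' + v)/(1 + u'v/c²) successively, working outward toward the pulsar.
Start: velocity of the orbiting platform relative to the pulsar = 0.9060c.
Compose with the probe (u' = -0.320 in the orbiting platform frame): u_1 = (-0.320 + 0.906) / (1 + (-0.320)·0.906) = 0.5860/0.7101 = 0.8253.
Compose with the marker (u' = 0.257 in the probe frame): u_2 = (0.257 + 0.825) / (1 + 0.257·0.825) = 1.0823/1.2121 = 0.8929.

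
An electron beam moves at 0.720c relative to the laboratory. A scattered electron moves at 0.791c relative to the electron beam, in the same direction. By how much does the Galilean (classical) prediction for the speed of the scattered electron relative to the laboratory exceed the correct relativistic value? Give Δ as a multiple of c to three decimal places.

Δ = 0.548c

Galilean: u_cl = 0.791 + 0.720 = 1.5110.
Relativistic: u_rel = (0.791 + 0.720) / (1 + 0.791·0.720) = 1.5110/1.5695 = 0.9627.
Δ = 1.5110 − 0.9627 = 0.5483.
(The classical prediction exceeds c; the relativistic result does not.)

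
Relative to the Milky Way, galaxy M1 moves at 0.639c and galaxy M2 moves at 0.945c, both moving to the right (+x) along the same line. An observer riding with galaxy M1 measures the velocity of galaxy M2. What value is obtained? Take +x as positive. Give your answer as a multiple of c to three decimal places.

+0.772c

β_A = 0.639, β_B = 0.945.
Transform to A's frame with the inverse velocity-addition law: u' = (u − v)/(1 − uv/c²), taking u = β_B and v = β_A.
u' = (0.945 − 0.639) / (1 − (0.639)(0.945)) = 0.3060/0.3961 = 0.7724.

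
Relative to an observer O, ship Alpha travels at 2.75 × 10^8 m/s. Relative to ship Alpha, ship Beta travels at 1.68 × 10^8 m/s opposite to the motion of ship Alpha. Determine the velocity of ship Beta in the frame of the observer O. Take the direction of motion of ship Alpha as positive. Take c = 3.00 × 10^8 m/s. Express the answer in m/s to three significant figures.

+2.20 × 10^8 m/s

In units of c (dividing by 3.00 × 10^8 m/s): v = 0.917, u' = -0.560.
u = (u' + v)/(1 + u'v/c²):
u = (-0.560 + 0.917) / (1 + (-0.560)·0.917) = 0.3567/0.4867 = 0.7329
Converting back: u = 0.7329 × 3.00 × 10^8 m/s.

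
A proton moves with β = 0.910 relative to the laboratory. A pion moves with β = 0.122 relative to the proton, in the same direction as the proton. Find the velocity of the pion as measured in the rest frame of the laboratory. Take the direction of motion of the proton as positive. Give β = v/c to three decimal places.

β = 0.929

With v = 0.910 and u' = 0.122 (in units of c),
u = (u' + v)/(1 + u'v/c²):
u = (0.122 + 0.910) / (1 + 0.122·0.910) = 1.0320/1.1110 = 0.9289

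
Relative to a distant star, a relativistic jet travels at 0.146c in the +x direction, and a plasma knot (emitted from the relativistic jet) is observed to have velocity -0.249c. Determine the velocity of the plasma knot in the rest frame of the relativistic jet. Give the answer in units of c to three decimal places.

Invert the composition law: u' = (u − v)/(1 − uv/c²).
u' = (-0.249 − 0.146) / (1 − (-0.249)(0.146)) = -0.3950/1.0364 = -0.3811.

-0.381c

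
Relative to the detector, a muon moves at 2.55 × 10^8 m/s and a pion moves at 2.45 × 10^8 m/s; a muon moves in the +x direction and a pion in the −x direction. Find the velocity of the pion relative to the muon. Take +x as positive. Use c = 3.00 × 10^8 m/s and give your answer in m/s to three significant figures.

β_A = 0.850, β_B = -0.817 (dividing each by c = 3.00 × 10^8 m/s).
Transform to A's frame with the inverse velocity-addition law: u' = (u − v)/(1 − uv/c²), taking u = β_B and v = β_A.
u' = (-0.817 − 0.850) / (1 − (0.850)(-0.817)) = -1.6667/1.6942 = -0.9838.
u' = -0.9838 × 3.00 × 10^8 m/s.

-2.95 × 10^8 m/s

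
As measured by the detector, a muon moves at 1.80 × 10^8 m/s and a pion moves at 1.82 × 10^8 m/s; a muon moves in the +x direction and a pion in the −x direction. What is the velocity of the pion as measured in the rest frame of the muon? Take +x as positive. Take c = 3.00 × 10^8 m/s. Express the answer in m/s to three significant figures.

-2.65 × 10^8 m/s

β_A = 0.600, β_B = -0.607 (dividing each by c = 3.00 × 10^8 m/s).
Transform to A's frame with the inverse velocity-addition law: u' = (u − v)/(1 − uv/c²), taking u = β_B and v = β_A.
u' = (-0.607 − 0.600) / (1 − (0.600)(-0.607)) = -1.2067/1.3640 = -0.8847.
u' = -0.8847 × 3.00 × 10^8 m/s.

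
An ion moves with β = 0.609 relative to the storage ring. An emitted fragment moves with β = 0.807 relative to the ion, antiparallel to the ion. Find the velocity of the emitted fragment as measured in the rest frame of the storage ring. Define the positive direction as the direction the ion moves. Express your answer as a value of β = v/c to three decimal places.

With v = 0.609 and u' = -0.807 (in units of c),
u = (u' + v)/(1 + u'v/c²):
u = (-0.807 + 0.609) / (1 + (-0.807)·0.609) = -0.1980/0.5085 = -0.3894
(Galilean addition would give -0.198c.)

β = -0.389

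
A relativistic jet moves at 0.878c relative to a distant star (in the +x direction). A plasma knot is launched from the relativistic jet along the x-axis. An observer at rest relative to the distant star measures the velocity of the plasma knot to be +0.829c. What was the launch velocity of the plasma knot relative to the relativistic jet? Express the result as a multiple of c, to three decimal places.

-0.180c

Invert the composition law: u' = (u − v)/(1 − uv/c²).
u' = (0.829 − 0.878) / (1 − (0.829)(0.878)) = -0.0490/0.2721 = -0.1801.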